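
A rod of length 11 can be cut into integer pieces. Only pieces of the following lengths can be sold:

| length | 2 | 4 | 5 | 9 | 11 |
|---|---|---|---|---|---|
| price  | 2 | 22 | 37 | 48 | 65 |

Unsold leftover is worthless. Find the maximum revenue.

74

Let best[k] be the best obtainable value from length k. For each k, try every first piece i and keep the best of price[i] + best[k−i].
best[1] = 0
best[2] = 2
best[3] = 2
best[4] = max(2+2, 22+0) = 22
best[5] = max(2+2, 22+0, 37+0) = 37
best[6] = max(2+22, 22+2, 37+0) = 37
best[7] = max(2+37, 22+2, 37+2) = 39
best[8] = max(2+37, 22+22, 37+2) = 44
best[9] = max(2+39, 22+37, 37+22, 48+0) = 59
best[10] = max(2+44, 22+37, 37+37, 48+0) = 74
best[11] = max(2+59, 22+39, 37+37, 48+2, 65+0) = 74
One optimal cutting: pieces 5 + 5 with 1 meter of scrap → €74.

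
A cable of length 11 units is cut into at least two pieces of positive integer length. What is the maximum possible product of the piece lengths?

54

Fill f[k] for k=2..11: at each k try every first piece i and multiply by the better of (k−i) uncut or f[k−i].
f[2] = 1*max(1,0) = 1*1 = 1
f[3] = 1*max(2,1) = 1*2 = 2
f[4] = 2*max(2,1) = 2*2 = 4
f[5] = 2*max(3,2) = 2*3 = 6
f[6] = 3*max(3,2) = 3*3 = 9
f[7] = 2*max(5,6) = 2*6 = 12
f[8] = 2*max(6,9) = 2*9 = 18
f[9] = 3*max(6,9) = 3*9 = 27
f[10] = 2*max(8,18) = 2*18 = 36
f[11] = 2*max(9,27) = 2*27 = 54
One optimal split: 3 + 3 + 3 + 2; product 3*3*3*2 = 54.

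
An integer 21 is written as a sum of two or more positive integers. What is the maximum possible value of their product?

Define g[k] = max over 1≤i<k of i · max(k−i, g[k−i]); the inner max lets the remainder stay uncut if that's better.
g[2] = 1*max(1,0) = 1*1 = 1
g[3] = max(1*2, 2*1) = 2
g[4] = max(1*3, 2*2, 3*1) = 4
g[5] = max(1*4, 2*3, 3*2, 4*1) = 6
g[6] = max(1*6, 2*4, 3*3, 4*2, 5*1) = 9
g[7] = max(1*9, 2*6, 3*4, 4*3, 5*2, 6*1) = 12
g[8] = max(1*12, 2*9, 3*6, …, 6*2, 7*1) = 18
g[9] = max(1*18, 2*12, 3*9, …, 7*2, 8*1) = 27
g[10] = max(1*27, 2*18, 3*12, …, 8*2, 9*1) = 36
g[11] = max(1*36, 2*27, 3*18, …, 9*2, 10*1) = 54
g[12] = max(1*54, 2*36, 3*27, …, 10*2, 11*1) = 81
g[13] = max(1*81, 2*54, 3*36, …, 11*2, 12*1) = 108
g[14] = max(1*108, 2*81, 3*54, …, 12*2, 13*1) = 162
g[15] = max(1*162, 2*108, 3*81, …, 13*2, 14*1) = 243
g[16] = max(1*243, 2*162, 3*108, …, 14*2, 15*1) = 324
g[17] = max(1*324, 2*243, 3*162, …, 15*2, 16*1) = 486
g[18] = max(1*486, 2*324, 3*243, …, 16*2, 17*1) = 729
g[19] = max(1*729, 2*486, 3*324, …, 17*2, 18*1) = 972
g[20] = max(1*972, 2*729, 3*486, …, 18*2, 19*1) = 1458
g[21] = max(1*1458, 2*972, 3*729, …, 19*2, 20*1) = 2187
One optimal split: 3 + 3 + 3 + 3 + 3 + 3 + 3; product 3*3*3*3*3*3*3 = 2187.

2187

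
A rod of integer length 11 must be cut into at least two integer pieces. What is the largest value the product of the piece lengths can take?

Fill m[k] for k=2..11: at each k try every first piece i and multiply by the better of (k−i) uncut or m[k−i].
m[2] = 1·max(1,0) = 1·1 = 1
m[3] = 1·max(2,1) = 1·2 = 2
m[4] = 2·max(2,1) = 2·2 = 4
m[5] = 2·max(3,2) = 2·3 = 6
m[6] = 3·max(3,2) = 3·3 = 9
m[7] = 2·max(5,6) = 2·6 = 12
m[8] = 2·max(6,9) = 2·9 = 18
m[9] = 3·max(6,9) = 3·9 = 27
m[10] = 2·max(8,18) = 2·18 = 36
m[11] = 2·max(9,27) = 2·27 = 54
One optimal split: 3 + 3 + 3 + 2; product 3·3·3·2 = 54.

54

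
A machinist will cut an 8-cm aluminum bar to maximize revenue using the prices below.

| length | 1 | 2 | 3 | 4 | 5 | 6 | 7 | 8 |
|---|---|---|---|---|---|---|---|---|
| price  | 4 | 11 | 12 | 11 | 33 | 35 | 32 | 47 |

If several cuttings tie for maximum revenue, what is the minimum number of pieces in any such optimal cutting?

3

Consider every possible first cut. r[k] is the best of p[i]+r[k−i] over all sellable i≤k.
r[1] = 4
r[2] = max(4+4, 11+0) = 11
r[3] = max(4+11, 11+4, 12+0) = 15
r[4] = max(4+15, 11+11, 12+4, 11+0) = 22
r[5] = max(4+22, 11+15, 12+11, 11+4, 33+0) = 33
r[6] = max(4+33, 11+22, 12+15, 11+11, 33+4, 35+0) = 37
r[7] = max(4+37, 11+33, 12+22, …, 35+4, 32+0) = 44
r[8] = max(4+44, 11+37, 12+33, …, 32+4, 47+0) = 48
Maximum revenue is $48.
Now minimize piece count subject to staying optimal: for each k, pieces[k] = 1 + min over i with p[i]+r[k−i]=r[k] of pieces[k−i].
pieces[5] = 1
pieces[6] = 2
pieces[7] = 2
pieces[8] = 3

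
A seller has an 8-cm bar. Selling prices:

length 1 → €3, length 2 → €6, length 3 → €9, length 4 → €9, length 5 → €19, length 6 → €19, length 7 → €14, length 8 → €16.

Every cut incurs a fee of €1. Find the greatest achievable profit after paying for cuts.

27

Let v[k] be the best obtainable value from length k. For each k, try every first piece i and keep the best of price[i] + v[k−i] minus the 1 cut fee when i<k.
v[1] = 3
v[2] = max(3+3-1, 6+0) = 6
v[3] = max(3+6-1, 6+3-1, 9+0) = 9
v[4] = max(3+9-1, 6+6-1, 9+3-1, 9+0) = 11
v[5] = max(3+11-1, 6+9-1, 9+6-1, 9+3-1, 19+0) = 19
v[6] = max(3+19-1, 6+11-1, 9+9-1, 9+6-1, 19+3-1, 19+0) = 21
v[7] = max(3+21-1, 6+19-1, 9+11-1, …, 19+3-1, 14+0) = 24
v[8] = max(3+24-1, 6+21-1, 9+19-1, …, 14+3-1, 16+0) = 27
One optimal plan: pieces 5 + 3 (1 cut) → €28 − €1 = €27.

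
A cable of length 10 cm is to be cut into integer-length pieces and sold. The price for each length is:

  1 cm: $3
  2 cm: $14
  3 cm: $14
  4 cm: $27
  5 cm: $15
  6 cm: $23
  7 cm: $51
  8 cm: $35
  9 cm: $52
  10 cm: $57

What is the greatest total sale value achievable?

70

Build best[k] bottom-up: best[k] = max over allowed piece i of (p[i] + best[k−i]).
best[1] = 3
best[2] = 14
best[3] = 17  (first piece 1, then best[2]=14)
best[4] = 28  (first piece 2, then best[2]=14)
best[5] = 31  (first piece 1, then best[4]=28)
best[6] = 42  (first piece 2, then best[4]=28)
best[7] = 51
best[8] = 56  (first piece 2, then best[6]=42)
best[9] = 65  (first piece 2, then best[7]=51)
best[10] = 70  (first piece 2, then best[8]=56)
One optimal cutting: 2 + 2 + 2 + 2 + 2 → $14 + $14 + $14 + $14 + $14 = $70.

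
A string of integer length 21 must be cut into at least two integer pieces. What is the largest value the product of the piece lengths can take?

Let m[k] be the best product for length k (with at least one cut). For each first piece i, the rest contributes max(k−i, m[k−i]).
m[2] = 1·max(1,0) = 1·1 = 1
m[3] = max(1·2, 2·1) = 2
m[4] = max(1·3, 2·2, 3·1) = 4
m[5] = max(1·4, 2·3, 3·2, 4·1) = 6
m[6] = max(1·6, 2·4, 3·3, 4·2, 5·1) = 9
m[7] = max(1·9, 2·6, 3·4, 4·3, 5·2, 6·1) = 12
m[8] = max(1·12, 2·9, 3·6, …, 6·2, 7·1) = 18
m[9] = max(1·18, 2·12, 3·9, …, 7·2, 8·1) = 27
m[10] = max(1·27, 2·18, 3·12, …, 8·2, 9·1) = 36
m[11] = max(1·36, 2·27, 3·18, …, 9·2, 10·1) = 54
m[12] = max(1·54, 2·36, 3·27, …, 10·2, 11·1) = 81
m[13] = max(1·81, 2·54, 3·36, …, 11·2, 12·1) = 108
m[14] = max(1·108, 2·81, 3·54, …, 12·2, 13·1) = 162
m[15] = max(1·162, 2·108, 3·81, …, 13·2, 14·1) = 243
m[16] = max(1·243, 2·162, 3·108, …, 14·2, 15·1) = 324
m[17] = max(1·324, 2·243, 3·162, …, 15·2, 16·1) = 486
m[18] = max(1·486, 2·324, 3·243, …, 16·2, 17·1) = 729
m[19] = max(1·729, 2·486, 3·324, …, 17·2, 18·1) = 972
m[20] = max(1·972, 2·729, 3·486, …, 18·2, 19·1) = 1458
m[21] = max(1·1458, 2·972, 3·729, …, 19·2, 20·1) = 2187
One optimal split: 3 + 3 + 3 + 3 + 3 + 3 + 3; product 3·3·3·3·3·3·3 = 2187.

2187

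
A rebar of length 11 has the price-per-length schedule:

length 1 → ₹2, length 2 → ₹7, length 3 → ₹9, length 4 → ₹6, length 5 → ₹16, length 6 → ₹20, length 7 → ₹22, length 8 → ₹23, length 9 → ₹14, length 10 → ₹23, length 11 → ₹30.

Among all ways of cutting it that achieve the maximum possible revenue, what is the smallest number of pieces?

Consider every possible first cut. r[k] is the best of p[i]+r[k−i] over all sellable i≤k.
r[1] = 2
r[2] = max(2+2, 7+0) = 7
r[3] = max(2+7, 7+2, 9+0) = 9
r[4] = max(2+9, 7+7, 9+2, 6+0) = 14
r[5] = max(2+14, 7+9, 9+7, 6+2, 16+0) = 16
r[6] = max(2+16, 7+14, 9+9, 6+7, 16+2, 20+0) = 21
r[7] = max(2+21, 7+16, 9+14, …, 20+2, 22+0) = 23
r[8] = max(2+23, 7+21, 9+16, …, 22+2, 23+0) = 28
r[9] = max(2+28, 7+23, 9+21, …, 23+2, 14+0) = 30
r[10] = max(2+30, 7+28, 9+23, …, 14+2, 23+0) = 35
r[11] = max(2+35, 7+30, 9+28, …, 23+2, 30+0) = 37
Maximum revenue is ₹37.
Now minimize piece count subject to staying optimal: for each k, pieces[k] = 1 + min over i with p[i]+r[k−i]=r[k] of pieces[k−i].
pieces[8] = 4
pieces[9] = 3
pieces[10] = 5
pieces[11] = 4

4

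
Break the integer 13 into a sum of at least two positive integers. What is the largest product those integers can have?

Let m[k] be the best product for length k (with at least one cut). For each first piece i, the rest contributes max(k−i, m[k−i]).
m[2] = 1×max(1,0) = 1×1 = 1
m[3] = 1×max(2,1) = 1×2 = 2
m[4] = 2×max(2,1) = 2×2 = 4
m[5] = 2×max(3,2) = 2×3 = 6
m[6] = 3×max(3,2) = 3×3 = 9
m[7] = 2×max(5,6) = 2×6 = 12
m[8] = 2×max(6,9) = 2×9 = 18
m[9] = 3×max(6,9) = 3×9 = 27
m[10] = 2×max(8,18) = 2×18 = 36
m[11] = 2×max(9,27) = 2×27 = 54
m[12] = 3×max(9,27) = 3×27 = 81
m[13] = 2×max(11,54) = 2×54 = 108
One optimal split: 3 + 3 + 3 + 2 + 2; product 3×3×3×2×2 = 108.

108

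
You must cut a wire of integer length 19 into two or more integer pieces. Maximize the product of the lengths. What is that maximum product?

Define f[k] = max over 1≤i<k of i · max(k−i, f[k−i]); the inner max lets the remainder stay uncut if that's better.
f[2] = 1×max(1,0) = 1×1 = 1
f[3] = 1×max(2,1) = 1×2 = 2
f[4] = 2×max(2,1) = 2×2 = 4
f[5] = 2×max(3,2) = 2×3 = 6
f[6] = 3×max(3,2) = 3×3 = 9
f[7] = 2×max(5,6) = 2×6 = 12
f[8] = 2×max(6,9) = 2×9 = 18
f[9] = 3×max(6,9) = 3×9 = 27
f[10] = 2×max(8,18) = 2×18 = 36
f[11] = 2×max(9,27) = 2×27 = 54
f[12] = 3×max(9,27) = 3×27 = 81
f[13] = 2×max(11,54) = 2×54 = 108
f[14] = 2×max(12,81) = 2×81 = 162
f[15] = 3×max(12,81) = 3×81 = 243
f[16] = 2×max(14,162) = 2×162 = 324
f[17] = 2×max(15,243) = 2×243 = 486
f[18] = 3×max(15,243) = 3×243 = 729
f[19] = 2×max(17,486) = 2×486 = 972
One optimal split: 3 + 3 + 3 + 3 + 3 + 2 + 2; product 3×3×3×3×3×2×2 = 972.

972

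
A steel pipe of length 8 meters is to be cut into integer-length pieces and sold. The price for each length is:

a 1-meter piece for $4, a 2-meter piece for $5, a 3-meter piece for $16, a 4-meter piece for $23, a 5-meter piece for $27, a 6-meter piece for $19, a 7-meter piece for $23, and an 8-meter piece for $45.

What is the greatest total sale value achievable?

Let v[k] be the best obtainable value from length k. For each k, try every first piece i and keep the best of price[i] + v[k−i].
v[1] = 4
v[2] = max(4+4, 5+0) = 8
v[3] = max(4+8, 5+4, 16+0) = 16
v[4] = max(4+16, 5+8, 16+4, 23+0) = 23
v[5] = max(4+23, 5+16, 16+8, 23+4, 27+0) = 27
v[6] = max(4+27, 5+23, 16+16, 23+8, 27+4, 19+0) = 32
v[7] = max(4+32, 5+27, 16+23, …, 19+4, 23+0) = 39
v[8] = max(4+39, 5+32, 16+27, …, 23+4, 45+0) = 46
One optimal cutting: 4 + 4 → $23 + $23 = $46.

46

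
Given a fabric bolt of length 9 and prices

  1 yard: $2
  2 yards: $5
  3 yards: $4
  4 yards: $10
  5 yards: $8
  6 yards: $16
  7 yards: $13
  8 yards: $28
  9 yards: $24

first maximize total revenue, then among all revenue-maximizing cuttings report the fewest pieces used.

2

Consider every possible first cut. r[k] is the best of p[i]+r[k−i] over all sellable i≤k.
r[1] = 2
r[2] = 5
r[3] = 7  (first piece 1, then r[2]=5)
r[4] = 10  (first piece 2, then r[2]=5)
r[5] = 12  (first piece 1, then r[4]=10)
r[6] = 16
r[7] = 18  (first piece 1, then r[6]=16)
r[8] = 28
r[9] = 30  (first piece 1, then r[8]=28)
Maximum revenue is $30.
Now minimize piece count subject to staying optimal: for each k, pieces[k] = 1 + min over i with p[i]+r[k−i]=r[k] of pieces[k−i].
pieces[6] = 1
pieces[7] = 2
pieces[8] = 1
pieces[9] = 2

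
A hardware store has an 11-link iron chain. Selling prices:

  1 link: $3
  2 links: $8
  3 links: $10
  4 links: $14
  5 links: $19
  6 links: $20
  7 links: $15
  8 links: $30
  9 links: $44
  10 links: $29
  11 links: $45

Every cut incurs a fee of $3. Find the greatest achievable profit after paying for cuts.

Let v[k] be the best obtainable value from length k. For each k, try every first piece i and keep the best of price[i] + v[k−i] minus the 3 cut fee when i<k.
v[1] = 3
v[2] = max(3+3-3, 8+0) = 8
v[3] = max(3+8-3, 8+3-3, 10+0) = 10
v[4] = max(3+10-3, 8+8-3, 10+3-3, 14+0) = 14
v[5] = max(3+14-3, 8+10-3, 10+8-3, 14+3-3, 19+0) = 19
v[6] = max(3+19-3, 8+14-3, 10+10-3, 14+8-3, 19+3-3, 20+0) = 20
v[7] = max(3+20-3, 8+19-3, 10+14-3, …, 20+3-3, 15+0) = 24
v[8] = max(3+24-3, 8+20-3, 10+19-3, …, 15+3-3, 30+0) = 30
v[9] = max(3+30-3, 8+24-3, 10+20-3, …, 30+3-3, 44+0) = 44
v[10] = max(3+44-3, 8+30-3, 10+24-3, …, 44+3-3, 29+0) = 44
v[11] = max(3+44-3, 8+44-3, 10+30-3, …, 29+3-3, 45+0) = 49
One optimal plan: pieces 9 + 2 (1 cut) → $52 − $3 = $49.

49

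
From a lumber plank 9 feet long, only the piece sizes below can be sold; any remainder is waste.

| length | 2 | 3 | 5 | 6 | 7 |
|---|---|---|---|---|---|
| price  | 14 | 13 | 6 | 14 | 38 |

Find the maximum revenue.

Build r[k] bottom-up: r[k] = max over allowed piece i of (p[i] + r[k−i]).
r[1] = 0
r[2] = 14
r[3] = 14
r[4] = 28  (first piece 2, then r[2]=14)
r[5] = 28
r[6] = 42  (first piece 2, then r[4]=28)
r[7] = 42
r[8] = 56  (first piece 2, then r[6]=42)
r[9] = 56
One optimal cutting: pieces 2 + 2 + 2 + 2 with 1 foot of scrap → $56.

56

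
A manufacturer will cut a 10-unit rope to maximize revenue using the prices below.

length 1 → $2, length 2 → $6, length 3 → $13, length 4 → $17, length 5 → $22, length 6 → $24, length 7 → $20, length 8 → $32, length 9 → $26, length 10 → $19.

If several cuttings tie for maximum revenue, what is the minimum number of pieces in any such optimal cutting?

Let r[k] be the best obtainable value from length k. For each k, try every first piece i and keep the best of price[i] + r[k−i].
r[1] = 2
r[2] = max(2+2, 6+0) = 6
r[3] = max(2+6, 6+2, 13+0) = 13
r[4] = max(2+13, 6+6, 13+2, 17+0) = 17
r[5] = max(2+17, 6+13, 13+6, 17+2, 22+0) = 22
r[6] = max(2+22, 6+17, 13+13, 17+6, 22+2, 24+0) = 26
r[7] = max(2+26, 6+22, 13+17, …, 24+2, 20+0) = 30
r[8] = max(2+30, 6+26, 13+22, …, 20+2, 32+0) = 35
r[9] = max(2+35, 6+30, 13+26, …, 32+2, 26+0) = 39
r[10] = max(2+39, 6+35, 13+30, …, 26+2, 19+0) = 44
Maximum revenue is $44.
Now minimize piece count subject to staying optimal: for each k, pieces[k] = 1 + min over i with p[i]+r[k−i]=r[k] of pieces[k−i].
pieces[7] = 2
pieces[8] = 2
pieces[9] = 2
pieces[10] = 2

2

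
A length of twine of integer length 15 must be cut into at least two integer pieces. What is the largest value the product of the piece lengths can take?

243

Let f[k] be the best product for length k (with at least one cut). For each first piece i, the rest contributes max(k−i, f[k−i]).
f[2] = 1×max(1,0) = 1×1 = 1
f[3] = max(1×2, 2×1) = 2
f[4] = max(1×3, 2×2, 3×1) = 4
f[5] = max(1×4, 2×3, 3×2, 4×1) = 6
f[6] = max(1×6, 2×4, 3×3, 4×2, 5×1) = 9
f[7] = max(1×9, 2×6, 3×4, 4×3, 5×2, 6×1) = 12
f[8] = max(1×12, 2×9, 3×6, …, 6×2, 7×1) = 18
f[9] = max(1×18, 2×12, 3×9, …, 7×2, 8×1) = 27
f[10] = max(1×27, 2×18, 3×12, …, 8×2, 9×1) = 36
f[11] = max(1×36, 2×27, 3×18, …, 9×2, 10×1) = 54
f[12] = max(1×54, 2×36, 3×27, …, 10×2, 11×1) = 81
f[13] = max(1×81, 2×54, 3×36, …, 11×2, 12×1) = 108
f[14] = max(1×108, 2×81, 3×54, …, 12×2, 13×1) = 162
f[15] = max(1×162, 2×108, 3×81, …, 13×2, 14×1) = 243
One optimal split: 3 + 3 + 3 + 3 + 3; product 3×3×3×3×3 = 243.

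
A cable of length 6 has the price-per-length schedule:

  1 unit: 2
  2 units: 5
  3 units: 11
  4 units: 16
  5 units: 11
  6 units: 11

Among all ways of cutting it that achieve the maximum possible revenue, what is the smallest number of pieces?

2

Let r[k] be the best obtainable value from length k. For each k, try every first piece i and keep the best of price[i] + r[k−i].
r[1] = 2
r[2] = max(2+2, 5+0) = 5
r[3] = max(2+5, 5+2, 11+0) = 11
r[4] = max(2+11, 5+5, 11+2, 16+0) = 16
r[5] = max(2+16, 5+11, 11+5, 16+2, 11+0) = 18
r[6] = max(2+18, 5+16, 11+11, 16+5, 11+2, 11+0) = 22
Maximum revenue is 22.
Now minimize piece count subject to staying optimal: for each k, pieces[k] = 1 + min over i with p[i]+r[k−i]=r[k] of pieces[k−i].
pieces[3] = 1
pieces[4] = 1
pieces[5] = 2
pieces[6] = 2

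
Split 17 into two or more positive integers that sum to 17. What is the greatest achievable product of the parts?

Define f[k] = max over 1≤i<k of i · max(k−i, f[k−i]); the inner max lets the remainder stay uncut if that's better.
Small cases: f[2]=1, f[3]=2, f[4]=4, f[5]=6, f[6]=9, f[7]=12, f[8]=18, f[9]=27.
f[10] = max(1×27, 2×18, 3×12, …, 8×2, 9×1) = 36
f[11] = max(1×36, 2×27, 3×18, …, 9×2, 10×1) = 54
f[12] = max(1×54, 2×36, 3×27, …, 10×2, 11×1) = 81
f[13] = max(1×81, 2×54, 3×36, …, 11×2, 12×1) = 108
f[14] = max(1×108, 2×81, 3×54, …, 12×2, 13×1) = 162
f[15] = max(1×162, 2×108, 3×81, …, 13×2, 14×1) = 243
f[16] = max(1×243, 2×162, 3×108, …, 14×2, 15×1) = 324
f[17] = max(1×324, 2×243, 3×162, …, 15×2, 16×1) = 486
One optimal split: 3 + 3 + 3 + 3 + 3 + 2; product 3×3×3×3×3×2 = 486.

486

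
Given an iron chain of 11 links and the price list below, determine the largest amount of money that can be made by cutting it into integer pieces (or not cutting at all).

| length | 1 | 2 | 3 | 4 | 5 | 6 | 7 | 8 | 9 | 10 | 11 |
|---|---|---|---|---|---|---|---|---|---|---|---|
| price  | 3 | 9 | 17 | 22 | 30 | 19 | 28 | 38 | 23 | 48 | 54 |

Let v[k] be the best obtainable value from length k. For each k, try every first piece i and keep the best of price[i] + v[k−i].
v[1] = 3
v[2] = 9
v[3] = 17
v[4] = 22
v[5] = 30
v[6] = 34  (first piece 3, then v[3]=17)
v[7] = 39  (first piece 2, then v[5]=30)
v[8] = 47  (first piece 3, then v[5]=30)
v[9] = 52  (first piece 4, then v[5]=30)
v[10] = 60  (first piece 5, then v[5]=30)
v[11] = 64  (first piece 3, then v[8]=47)
One optimal cutting: 5 + 3 + 3 → $30 + $17 + $17 = $64.

64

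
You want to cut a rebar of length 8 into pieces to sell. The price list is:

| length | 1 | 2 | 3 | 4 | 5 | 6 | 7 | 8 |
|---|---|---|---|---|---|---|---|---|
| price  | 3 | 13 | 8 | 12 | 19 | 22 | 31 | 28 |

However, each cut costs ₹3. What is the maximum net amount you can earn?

Build net[k] bottom-up: net[k] = max over allowed piece i of (p[i] + net[k−i]) − 3 per cut.
net[1] = 3
net[2] = max(3+3-3, 13+0) = 13
net[3] = max(3+13-3, 13+3-3, 8+0) = 13
net[4] = max(3+13-3, 13+13-3, 8+3-3, 12+0) = 23
net[5] = max(3+23-3, 13+13-3, 8+13-3, 12+3-3, 19+0) = 23
net[6] = max(3+23-3, 13+23-3, 8+13-3, 12+13-3, 19+3-3, 22+0) = 33
net[7] = max(3+33-3, 13+23-3, 8+23-3, …, 22+3-3, 31+0) = 33
net[8] = max(3+33-3, 13+33-3, 8+23-3, …, 31+3-3, 28+0) = 43
One optimal plan: pieces 2 + 2 + 2 + 2 (3 cuts) → ₹52 − ₹9 = ₹43.

43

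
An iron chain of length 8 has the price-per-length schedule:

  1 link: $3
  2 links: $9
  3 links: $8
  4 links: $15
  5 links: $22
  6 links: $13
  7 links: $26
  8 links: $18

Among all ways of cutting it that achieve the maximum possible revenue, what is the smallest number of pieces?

4

Consider every possible first cut. r[k] is the best of p[i]+r[k−i] over all sellable i≤k.
r[1] = 3
r[2] = 9
r[3] = 12  (first piece 1, then r[2]=9)
r[4] = 18  (first piece 2, then r[2]=9)
r[5] = 22
r[6] = 27  (first piece 2, then r[4]=18)
r[7] = 31  (first piece 2, then r[5]=22)
r[8] = 36  (first piece 2, then r[6]=27)
Maximum revenue is $36.
Now minimize piece count subject to staying optimal: for each k, pieces[k] = 1 + min over i with p[i]+r[k−i]=r[k] of pieces[k−i].
pieces[5] = 1
pieces[6] = 3
pieces[7] = 2
pieces[8] = 4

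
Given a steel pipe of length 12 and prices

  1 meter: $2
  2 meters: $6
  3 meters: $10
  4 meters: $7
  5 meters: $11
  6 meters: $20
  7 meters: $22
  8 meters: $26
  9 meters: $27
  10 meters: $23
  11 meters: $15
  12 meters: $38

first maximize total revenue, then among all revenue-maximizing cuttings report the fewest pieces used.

Build r[k] bottom-up: r[k] = max over allowed piece i of (p[i] + r[k−i]).
r[1] = 2
r[2] = max(2+2, 6+0) = 6
r[3] = max(2+6, 6+2, 10+0) = 10
r[4] = max(2+10, 6+6, 10+2, 7+0) = 12
r[5] = max(2+12, 6+10, 10+6, 7+2, 11+0) = 16
r[6] = max(2+16, 6+12, 10+10, 7+6, 11+2, 20+0) = 20
r[7] = max(2+20, 6+16, 10+12, …, 20+2, 22+0) = 22
r[8] = max(2+22, 6+20, 10+16, …, 22+2, 26+0) = 26
r[9] = max(2+26, 6+22, 10+20, …, 26+2, 27+0) = 30
r[10] = max(2+30, 6+26, 10+22, …, 27+2, 23+0) = 32
r[11] = max(2+32, 6+30, 10+26, …, 23+2, 15+0) = 36
r[12] = max(2+36, 6+32, 10+30, …, 15+2, 38+0) = 40
Maximum revenue is $40.
Now minimize piece count subject to staying optimal: for each k, pieces[k] = 1 + min over i with p[i]+r[k−i]=r[k] of pieces[k−i].
pieces[9] = 2
pieces[10] = 2
pieces[11] = 2
pieces[12] = 2

2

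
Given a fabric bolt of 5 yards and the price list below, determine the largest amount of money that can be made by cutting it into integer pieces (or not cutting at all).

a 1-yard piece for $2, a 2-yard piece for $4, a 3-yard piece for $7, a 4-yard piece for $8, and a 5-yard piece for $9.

Let r[k] be the best obtainable value from length k. For each k, try every first piece i and keep the best of price[i] + r[k−i].
r[1] = 2
r[2] = max(2+2, 4+0) = 4
r[3] = max(2+4, 4+2, 7+0) = 7
r[4] = max(2+7, 4+4, 7+2, 8+0) = 9
r[5] = max(2+9, 4+7, 7+4, 8+2, 9+0) = 11
One optimal cutting: 3 + 1 + 1 → $7 + $2 + $2 = $11.

11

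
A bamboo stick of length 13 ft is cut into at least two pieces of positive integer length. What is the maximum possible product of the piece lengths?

108

Let f[k] be the best product for length k (with at least one cut). For each first piece i, the rest contributes max(k−i, f[k−i]).
f[2] = 1·max(1,0) = 1·1 = 1
f[3] = max(1·2, 2·1) = 2
f[4] = max(1·3, 2·2, 3·1) = 4
f[5] = max(1·4, 2·3, 3·2, 4·1) = 6
f[6] = max(1·6, 2·4, 3·3, 4·2, 5·1) = 9
f[7] = max(1·9, 2·6, 3·4, 4·3, 5·2, 6·1) = 12
f[8] = max(1·12, 2·9, 3·6, …, 6·2, 7·1) = 18
f[9] = max(1·18, 2·12, 3·9, …, 7·2, 8·1) = 27
f[10] = max(1·27, 2·18, 3·12, …, 8·2, 9·1) = 36
f[11] = max(1·36, 2·27, 3·18, …, 9·2, 10·1) = 54
f[12] = max(1·54, 2·36, 3·27, …, 10·2, 11·1) = 81
f[13] = max(1·81, 2·54, 3·36, …, 11·2, 12·1) = 108
One optimal split: 3 + 3 + 3 + 2 + 2; product 3·3·3·2·2 = 108.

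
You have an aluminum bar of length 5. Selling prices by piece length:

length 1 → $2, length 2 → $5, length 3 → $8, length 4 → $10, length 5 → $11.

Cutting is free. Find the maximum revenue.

Consider every possible first cut. best[k] is the best of p[i]+best[k−i] over all sellable i≤k.
best[1] = 2
best[2] = max(2+2, 5+0) = 5
best[3] = max(2+5, 5+2, 8+0) = 8
best[4] = max(2+8, 5+5, 8+2, 10+0) = 10
best[5] = max(2+10, 5+8, 8+5, 10+2, 11+0) = 13
One optimal cutting: 3 + 2 → $8 + $5 = $13.

13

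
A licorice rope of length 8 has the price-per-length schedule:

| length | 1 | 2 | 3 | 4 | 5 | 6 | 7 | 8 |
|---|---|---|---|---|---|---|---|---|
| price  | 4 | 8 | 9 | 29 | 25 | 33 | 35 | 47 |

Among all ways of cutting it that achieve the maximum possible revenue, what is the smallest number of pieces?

Let r[k] be the best obtainable value from length k. For each k, try every first piece i and keep the best of price[i] + r[k−i].
r[1] = 4
r[2] = max(4+4, 8+0) = 8
r[3] = max(4+8, 8+4, 9+0) = 12
r[4] = max(4+12, 8+8, 9+4, 29+0) = 29
r[5] = max(4+29, 8+12, 9+8, 29+4, 25+0) = 33
r[6] = max(4+33, 8+29, 9+12, 29+8, 25+4, 33+0) = 37
r[7] = max(4+37, 8+33, 9+29, …, 33+4, 35+0) = 41
r[8] = max(4+41, 8+37, 9+33, …, 35+4, 47+0) = 58
Maximum revenue is ¢58.
Now minimize piece count subject to staying optimal: for each k, pieces[k] = 1 + min over i with p[i]+r[k−i]=r[k] of pieces[k−i].
pieces[5] = 2
pieces[6] = 2
pieces[7] = 3
pieces[8] = 2

2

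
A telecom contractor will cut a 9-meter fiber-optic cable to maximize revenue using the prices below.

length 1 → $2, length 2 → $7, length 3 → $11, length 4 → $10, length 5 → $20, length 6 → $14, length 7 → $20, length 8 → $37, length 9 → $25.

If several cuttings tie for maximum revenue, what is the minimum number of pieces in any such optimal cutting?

2

Let r[k] be the best obtainable value from length k. For each k, try every first piece i and keep the best of price[i] + r[k−i].
r[1] = 2
r[2] = max(2+2, 7+0) = 7
r[3] = max(2+7, 7+2, 11+0) = 11
r[4] = max(2+11, 7+7, 11+2, 10+0) = 14
r[5] = max(2+14, 7+11, 11+7, 10+2, 20+0) = 20
r[6] = max(2+20, 7+14, 11+11, 10+7, 20+2, 14+0) = 22
r[7] = max(2+22, 7+20, 11+14, …, 14+2, 20+0) = 27
r[8] = max(2+27, 7+22, 11+20, …, 20+2, 37+0) = 37
r[9] = max(2+37, 7+27, 11+22, …, 37+2, 25+0) = 39
Maximum revenue is $39.
Now minimize piece count subject to staying optimal: for each k, pieces[k] = 1 + min over i with p[i]+r[k−i]=r[k] of pieces[k−i].
pieces[6] = 2
pieces[7] = 2
pieces[8] = 1
pieces[9] = 2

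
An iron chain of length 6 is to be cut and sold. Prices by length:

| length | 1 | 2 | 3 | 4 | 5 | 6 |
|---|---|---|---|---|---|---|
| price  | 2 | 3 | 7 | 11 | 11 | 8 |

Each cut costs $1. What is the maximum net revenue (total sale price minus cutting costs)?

Build v[k] bottom-up: v[k] = max over allowed piece i of (p[i] + v[k−i]) − 1 per cut.
v[1] = 2
v[2] = 3  (first piece 1, then v[1]=2)
v[3] = 7
v[4] = 11
v[5] = 12  (first piece 1, then v[4]=11)
v[6] = 13  (first piece 1, then v[5]=12)
One optimal plan: pieces 4 + 1 + 1 (2 cuts) → $15 − $2 = $13.

13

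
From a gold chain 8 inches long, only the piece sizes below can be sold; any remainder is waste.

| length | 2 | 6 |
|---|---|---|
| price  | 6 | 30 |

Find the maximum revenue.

36

Build best[k] bottom-up: best[k] = max over allowed piece i of (p[i] + best[k−i]).
best[1] = 0
best[2] = 6
best[3] = 6
best[4] = 12  (first piece 2, then best[2]=6)
best[5] = 12
best[6] = max(6+12, 30+0) = 30
best[7] = max(6+12, 30+0) = 30
best[8] = max(6+30, 30+6) = 36
One optimal cutting: 6 + 2 → $36.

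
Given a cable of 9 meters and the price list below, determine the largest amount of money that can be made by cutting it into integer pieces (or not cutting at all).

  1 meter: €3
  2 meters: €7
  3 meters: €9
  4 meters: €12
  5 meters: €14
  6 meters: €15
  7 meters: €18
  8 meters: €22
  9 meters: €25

Consider every possible first cut. best[k] is the best of p[i]+best[k−i] over all sellable i≤k.
best[1] = 3
best[2] = 7
best[3] = 10  (first piece 1, then best[2]=7)
best[4] = 14  (first piece 2, then best[2]=7)
best[5] = 17  (first piece 1, then best[4]=14)
best[6] = 21  (first piece 2, then best[4]=14)
best[7] = 24  (first piece 1, then best[6]=21)
best[8] = 28  (first piece 2, then best[6]=21)
best[9] = 31  (first piece 1, then best[8]=28)
One optimal cutting: 2 + 2 + 2 + 2 + 1 → €7 + €7 + €7 + €7 + €3 = €31.

31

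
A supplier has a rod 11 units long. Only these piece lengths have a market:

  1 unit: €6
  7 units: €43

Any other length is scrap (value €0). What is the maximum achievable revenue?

67

Consider every possible first cut. best[k] is the best of p[i]+best[k−i] over all sellable i≤k.
best[1] = 6
best[2] = 12  (first piece 1, then best[1]=6)
best[3] = 18  (first piece 1, then best[2]=12)
best[4] = 24  (first piece 1, then best[3]=18)
best[5] = 30  (first piece 1, then best[4]=24)
best[6] = 36  (first piece 1, then best[5]=30)
best[7] = 43
best[8] = 49  (first piece 1, then best[7]=43)
best[9] = 55  (first piece 1, then best[8]=49)
best[10] = 61  (first piece 1, then best[9]=55)
best[11] = 67  (first piece 1, then best[10]=61)
One optimal cutting: 7 + 1 + 1 + 1 + 1 → €67.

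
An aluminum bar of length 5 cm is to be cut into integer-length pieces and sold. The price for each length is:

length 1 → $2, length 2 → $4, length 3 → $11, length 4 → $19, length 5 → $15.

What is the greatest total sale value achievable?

21

Consider every possible first cut. v[k] is the best of p[i]+v[k−i] over all sellable i≤k.
v[1] = 2
v[2] = max(2+2, 4+0) = 4
v[3] = max(2+4, 4+2, 11+0) = 11
v[4] = max(2+11, 4+4, 11+2, 19+0) = 19
v[5] = max(2+19, 4+11, 11+4, 19+2, 15+0) = 21
One optimal cutting: 4 + 1 → $19 + $2 = $21.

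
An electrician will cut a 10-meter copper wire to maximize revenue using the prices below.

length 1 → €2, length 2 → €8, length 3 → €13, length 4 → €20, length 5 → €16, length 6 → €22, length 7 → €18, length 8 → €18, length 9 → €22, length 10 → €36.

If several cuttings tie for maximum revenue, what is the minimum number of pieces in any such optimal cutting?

3

Consider every possible first cut. r[k] is the best of p[i]+r[k−i] over all sellable i≤k.
r[1] = 2
r[2] = 8
r[3] = 13
r[4] = 20
r[5] = 22  (first piece 1, then r[4]=20)
r[6] = 28  (first piece 2, then r[4]=20)
r[7] = 33  (first piece 3, then r[4]=20)
r[8] = 40  (first piece 4, then r[4]=20)
r[9] = 42  (first piece 1, then r[8]=40)
r[10] = 48  (first piece 2, then r[8]=40)
Maximum revenue is €48.
Now minimize piece count subject to staying optimal: for each k, pieces[k] = 1 + min over i with p[i]+r[k−i]=r[k] of pieces[k−i].
pieces[7] = 2
pieces[8] = 2
pieces[9] = 3
pieces[10] = 3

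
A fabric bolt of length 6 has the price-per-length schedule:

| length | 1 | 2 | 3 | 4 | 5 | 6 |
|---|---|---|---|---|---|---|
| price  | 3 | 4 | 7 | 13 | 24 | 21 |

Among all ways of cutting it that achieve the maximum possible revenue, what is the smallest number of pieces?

2

Build r[k] bottom-up: r[k] = max over allowed piece i of (p[i] + r[k−i]).
r[1] = 3
r[2] = 6  (first piece 1, then r[1]=3)
r[3] = 9  (first piece 1, then r[2]=6)
r[4] = 13
r[5] = 24
r[6] = 27  (first piece 1, then r[5]=24)
Maximum revenue is $27.
Now minimize piece count subject to staying optimal: for each k, pieces[k] = 1 + min over i with p[i]+r[k−i]=r[k] of pieces[k−i].
pieces[3] = 3
pieces[4] = 1
pieces[5] = 1
pieces[6] = 2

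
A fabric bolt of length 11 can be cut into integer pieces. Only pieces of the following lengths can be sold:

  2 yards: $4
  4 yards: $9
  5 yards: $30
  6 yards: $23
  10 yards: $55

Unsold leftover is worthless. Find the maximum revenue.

60

Build f[k] bottom-up: f[k] = max over allowed piece i of (p[i] + f[k−i]).
f[1] = 0
f[2] = 4
f[3] = 4
f[4] = max(4+4, 9+0) = 9
f[5] = max(4+4, 9+0, 30+0) = 30
f[6] = max(4+9, 9+4, 30+0, 23+0) = 30
f[7] = max(4+30, 9+4, 30+4, 23+0) = 34
f[8] = max(4+30, 9+9, 30+4, 23+4) = 34
f[9] = max(4+34, 9+30, 30+9, 23+4) = 39
f[10] = max(4+34, 9+30, 30+30, 23+9, 55+0) = 60
f[11] = max(4+39, 9+34, 30+30, 23+30, 55+0) = 60
One optimal cutting: pieces 5 + 5 with 1 yard of scrap → $60.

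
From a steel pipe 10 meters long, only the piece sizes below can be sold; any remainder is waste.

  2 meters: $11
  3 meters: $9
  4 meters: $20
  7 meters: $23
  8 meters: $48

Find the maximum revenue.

Let f[k] be the best obtainable value from length k. For each k, try every first piece i and keep the best of price[i] + f[k−i].
f[1] = 0
f[2] = 11
f[3] = 11
f[4] = 22  (first piece 2, then f[2]=11)
f[5] = 22
f[6] = 33  (first piece 2, then f[4]=22)
f[7] = 33
f[8] = 48
f[9] = 48
f[10] = 59  (first piece 2, then f[8]=48)
One optimal cutting: 8 + 2 → $59.

59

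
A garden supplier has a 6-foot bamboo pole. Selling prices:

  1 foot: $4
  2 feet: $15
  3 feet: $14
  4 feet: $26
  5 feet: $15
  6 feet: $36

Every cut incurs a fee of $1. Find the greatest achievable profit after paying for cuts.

43

Let r[k] be the best obtainable value from length k. For each k, try every first piece i and keep the best of price[i] + r[k−i] minus the 1 cut fee when i<k.
r[1] = 4
r[2] = 15
r[3] = 18  (first piece 1, then r[2]=15)
r[4] = 29  (first piece 2, then r[2]=15)
r[5] = 32  (first piece 1, then r[4]=29)
r[6] = 43  (first piece 2, then r[4]=29)
One optimal plan: pieces 2 + 2 + 2 (2 cuts) → $45 − $2 = $43.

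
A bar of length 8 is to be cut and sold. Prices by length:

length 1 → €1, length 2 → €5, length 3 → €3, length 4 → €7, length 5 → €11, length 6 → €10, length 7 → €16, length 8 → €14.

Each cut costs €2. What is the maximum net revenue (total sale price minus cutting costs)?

15

Let v[k] be the best obtainable value from length k. For each k, try every first piece i and keep the best of price[i] + v[k−i] minus the 2 cut fee when i<k.
v[1] = 1
v[2] = max(1+1-2, 5+0) = 5
v[3] = max(1+5-2, 5+1-2, 3+0) = 4
v[4] = max(1+4-2, 5+5-2, 3+1-2, 7+0) = 8
v[5] = max(1+8-2, 5+4-2, 3+5-2, 7+1-2, 11+0) = 11
v[6] = max(1+11-2, 5+8-2, 3+4-2, 7+5-2, 11+1-2, 10+0) = 11
v[7] = max(1+11-2, 5+11-2, 3+8-2, …, 10+1-2, 16+0) = 16
v[8] = max(1+16-2, 5+11-2, 3+11-2, …, 16+1-2, 14+0) = 15
One optimal plan: pieces 7 + 1 (1 cut) → €17 − €2 = €15.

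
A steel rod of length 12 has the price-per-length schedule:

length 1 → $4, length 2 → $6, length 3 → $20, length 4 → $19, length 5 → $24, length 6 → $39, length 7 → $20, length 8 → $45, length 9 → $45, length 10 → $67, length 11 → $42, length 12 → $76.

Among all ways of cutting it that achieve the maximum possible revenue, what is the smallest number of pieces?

4

Let r[k] be the best obtainable value from length k. For each k, try every first piece i and keep the best of price[i] + r[k−i].
r[1] = 4
r[2] = max(4+4, 6+0) = 8
r[3] = max(4+8, 6+4, 20+0) = 20
r[4] = max(4+20, 6+8, 20+4, 19+0) = 24
r[5] = max(4+24, 6+20, 20+8, 19+4, 24+0) = 28
r[6] = max(4+28, 6+24, 20+20, 19+8, 24+4, 39+0) = 40
r[7] = max(4+40, 6+28, 20+24, …, 39+4, 20+0) = 44
r[8] = max(4+44, 6+40, 20+28, …, 20+4, 45+0) = 48
r[9] = max(4+48, 6+44, 20+40, …, 45+4, 45+0) = 60
r[10] = max(4+60, 6+48, 20+44, …, 45+4, 67+0) = 67
r[11] = max(4+67, 6+60, 20+48, …, 67+4, 42+0) = 71
r[12] = max(4+71, 6+67, 20+60, …, 42+4, 76+0) = 80
Maximum revenue is $80.
Now minimize piece count subject to staying optimal: for each k, pieces[k] = 1 + min over i with p[i]+r[k−i]=r[k] of pieces[k−i].
pieces[9] = 3
pieces[10] = 1
pieces[11] = 2
pieces[12] = 4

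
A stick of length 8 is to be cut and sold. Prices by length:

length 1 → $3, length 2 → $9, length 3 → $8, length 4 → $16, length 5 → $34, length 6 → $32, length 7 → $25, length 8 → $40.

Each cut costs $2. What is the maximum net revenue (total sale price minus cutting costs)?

42

Let v[k] be the best obtainable value from length k. For each k, try every first piece i and keep the best of price[i] + v[k−i] minus the 2 cut fee when i<k.
v[1] = 3
v[2] = 9
v[3] = 10  (first piece 1, then v[2]=9)
v[4] = 16  (first piece 2, then v[2]=9)
v[5] = 34
v[6] = 35  (first piece 1, then v[5]=34)
v[7] = 41  (first piece 2, then v[5]=34)
v[8] = 42  (first piece 1, then v[7]=41)
One optimal plan: pieces 5 + 2 + 1 (2 cuts) → $46 − $4 = $42.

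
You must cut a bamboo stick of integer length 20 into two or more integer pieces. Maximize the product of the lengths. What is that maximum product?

1458

Define P[k] = max over 1≤i<k of i · max(k−i, P[k−i]); the inner max lets the remainder stay uncut if that's better.
P[2] = 1*max(1,0) = 1*1 = 1
P[3] = 1*max(2,1) = 1*2 = 2
P[4] = 2*max(2,1) = 2*2 = 4
P[5] = 2*max(3,2) = 2*3 = 6
P[6] = 3*max(3,2) = 3*3 = 9
P[7] = 2*max(5,6) = 2*6 = 12
P[8] = 2*max(6,9) = 2*9 = 18
P[9] = 3*max(6,9) = 3*9 = 27
P[10] = 2*max(8,18) = 2*18 = 36
P[11] = 2*max(9,27) = 2*27 = 54
P[12] = 3*max(9,27) = 3*27 = 81
P[13] = 2*max(11,54) = 2*54 = 108
P[14] = 2*max(12,81) = 2*81 = 162
P[15] = 3*max(12,81) = 3*81 = 243
P[16] = 2*max(14,162) = 2*162 = 324
P[17] = 2*max(15,243) = 2*243 = 486
P[18] = 3*max(15,243) = 3*243 = 729
P[19] = 2*max(17,486) = 2*486 = 972
P[20] = 2*max(18,729) = 2*729 = 1458
One optimal split: 3 + 3 + 3 + 3 + 3 + 3 + 2; product 3*3*3*3*3*3*2 = 1458.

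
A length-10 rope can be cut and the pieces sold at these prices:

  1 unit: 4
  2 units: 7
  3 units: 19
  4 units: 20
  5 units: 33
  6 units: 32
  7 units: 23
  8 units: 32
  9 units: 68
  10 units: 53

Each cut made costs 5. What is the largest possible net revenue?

Build v[k] bottom-up: v[k] = max over allowed piece i of (p[i] + v[k−i]) − 5 per cut.
v[1] = 4
v[2] = 7
v[3] = 19
v[4] = 20
v[5] = 33
v[6] = 33  (first piece 3, then v[3]=19)
v[7] = 35  (first piece 2, then v[5]=33)
v[8] = 47  (first piece 3, then v[5]=33)
v[9] = 68
v[10] = 67  (first piece 1, then v[9]=68)
One optimal plan: pieces 9 + 1 (1 cut) → 72 − 5 = 67.

67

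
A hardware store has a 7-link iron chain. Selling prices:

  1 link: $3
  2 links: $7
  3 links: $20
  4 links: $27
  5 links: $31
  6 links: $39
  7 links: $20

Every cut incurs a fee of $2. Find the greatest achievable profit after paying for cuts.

45

Let net[k] be the best obtainable value from length k. For each k, try every first piece i and keep the best of price[i] + net[k−i] minus the 2 cut fee when i<k.
net[1] = 3
net[2] = max(3+3-2, 7+0) = 7
net[3] = max(3+7-2, 7+3-2, 20+0) = 20
net[4] = max(3+20-2, 7+7-2, 20+3-2, 27+0) = 27
net[5] = max(3+27-2, 7+20-2, 20+7-2, 27+3-2, 31+0) = 31
net[6] = max(3+31-2, 7+27-2, 20+20-2, 27+7-2, 31+3-2, 39+0) = 39
net[7] = max(3+39-2, 7+31-2, 20+27-2, …, 39+3-2, 20+0) = 45
One optimal plan: pieces 4 + 3 (1 cut) → $47 − $2 = $45.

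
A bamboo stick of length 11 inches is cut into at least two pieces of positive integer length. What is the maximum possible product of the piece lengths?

Fill m[k] for k=2..11: at each k try every first piece i and multiply by the better of (k−i) uncut or m[k−i].
Small cases: m[2]=1, m[3]=2, m[4]=4.
m[5] = 2×max(3,2) = 2×3 = 6
m[6] = 3×max(3,2) = 3×3 = 9
m[7] = 2×max(5,6) = 2×6 = 12
m[8] = 2×max(6,9) = 2×9 = 18
m[9] = 3×max(6,9) = 3×9 = 27
m[10] = 2×max(8,18) = 2×18 = 36
m[11] = 2×max(9,27) = 2×27 = 54
One optimal split: 3 + 3 + 3 + 2; product 3×3×3×2 = 54.

54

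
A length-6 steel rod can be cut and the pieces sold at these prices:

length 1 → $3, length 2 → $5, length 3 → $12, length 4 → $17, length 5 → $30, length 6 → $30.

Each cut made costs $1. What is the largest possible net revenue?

Consider every possible first cut. r[k] is the best of p[i]+r[k−i] over all sellable i≤k, charging 1 whenever i<k.
r[1] = 3
r[2] = max(3+3-1, 5+0) = 5
r[3] = max(3+5-1, 5+3-1, 12+0) = 12
r[4] = max(3+12-1, 5+5-1, 12+3-1, 17+0) = 17
r[5] = max(3+17-1, 5+12-1, 12+5-1, 17+3-1, 30+0) = 30
r[6] = max(3+30-1, 5+17-1, 12+12-1, 17+5-1, 30+3-1, 30+0) = 32
One optimal plan: pieces 5 + 1 (1 cut) → $33 − $1 = $32.

32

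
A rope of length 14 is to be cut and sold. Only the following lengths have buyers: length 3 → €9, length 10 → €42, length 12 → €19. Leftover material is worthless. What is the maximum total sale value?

Let r[k] be the best obtainable value from length k. For each k, try every first piece i and keep the best of price[i] + r[k−i].
r[1] = 0
r[2] = 0
r[3] = 9
r[4] = 9
r[5] = 9
r[6] = 18  (first piece 3, then r[3]=9)
r[7] = 18
r[8] = 18
r[9] = 27  (first piece 3, then r[6]=18)
r[10] = max(9+18, 42+0) = 42
r[11] = max(9+18, 42+0) = 42
r[12] = max(9+27, 42+0, 19+0) = 42
r[13] = max(9+42, 42+9, 19+0) = 51
r[14] = max(9+42, 42+9, 19+0) = 51
One optimal cutting: pieces 10 + 3 with 1 unit of scrap → €51.

51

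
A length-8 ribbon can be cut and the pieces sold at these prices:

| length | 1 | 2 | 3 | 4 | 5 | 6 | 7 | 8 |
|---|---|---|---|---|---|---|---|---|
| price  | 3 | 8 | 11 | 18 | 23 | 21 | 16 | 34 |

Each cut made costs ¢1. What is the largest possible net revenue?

35

Let v[k] be the best obtainable value from length k. For each k, try every first piece i and keep the best of price[i] + v[k−i] minus the 1 cut fee when i<k.
v[1] = 3
v[2] = max(3+3-1, 8+0) = 8
v[3] = max(3+8-1, 8+3-1, 11+0) = 11
v[4] = max(3+11-1, 8+8-1, 11+3-1, 18+0) = 18
v[5] = max(3+18-1, 8+11-1, 11+8-1, 18+3-1, 23+0) = 23
v[6] = max(3+23-1, 8+18-1, 11+11-1, 18+8-1, 23+3-1, 21+0) = 25
v[7] = max(3+25-1, 8+23-1, 11+18-1, …, 21+3-1, 16+0) = 30
v[8] = max(3+30-1, 8+25-1, 11+23-1, …, 16+3-1, 34+0) = 35
One optimal plan: pieces 4 + 4 (1 cut) → ¢36 − ¢1 = ¢35.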